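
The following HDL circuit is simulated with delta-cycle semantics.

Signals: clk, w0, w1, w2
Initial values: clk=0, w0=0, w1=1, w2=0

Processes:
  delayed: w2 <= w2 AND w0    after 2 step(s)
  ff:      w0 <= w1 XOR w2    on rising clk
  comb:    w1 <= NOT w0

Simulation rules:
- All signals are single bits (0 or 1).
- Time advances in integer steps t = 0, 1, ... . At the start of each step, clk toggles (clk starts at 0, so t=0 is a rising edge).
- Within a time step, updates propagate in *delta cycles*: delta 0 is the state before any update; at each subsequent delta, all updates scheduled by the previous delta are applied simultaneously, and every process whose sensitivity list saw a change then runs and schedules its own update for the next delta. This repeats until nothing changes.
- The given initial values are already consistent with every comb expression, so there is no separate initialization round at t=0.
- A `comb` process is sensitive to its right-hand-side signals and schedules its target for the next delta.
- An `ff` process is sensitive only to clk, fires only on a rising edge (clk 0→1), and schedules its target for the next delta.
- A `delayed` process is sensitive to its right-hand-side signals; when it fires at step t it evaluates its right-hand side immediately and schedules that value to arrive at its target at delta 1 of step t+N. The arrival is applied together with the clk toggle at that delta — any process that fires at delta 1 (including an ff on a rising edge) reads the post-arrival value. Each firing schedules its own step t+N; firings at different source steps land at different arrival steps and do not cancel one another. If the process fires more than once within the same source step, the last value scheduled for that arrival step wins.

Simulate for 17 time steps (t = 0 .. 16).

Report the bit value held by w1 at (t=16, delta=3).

0

t=0 Δ0: w1=1 clk=0 w2=0 w0=0
  Δ1: clk:0→1
  Δ2: w0:0→1
  Δ3: w1:1→0
  (3Δ to stable)
t=1 Δ0: w1=0 clk=1 w2=0 w0=1
  Δ1: clk:1→0
  (1Δ to stable)
t=2 Δ0: w1=0 clk=0 w2=0 w0=1
  Δ1: clk:0→1
  Δ2: w0:1→0
  Δ3: w1:0→1
  (3Δ to stable)
t=3 Δ0: w1=1 clk=1 w2=0 w0=0
  Δ1: clk:1→0
  (1Δ to stable)
t=4 Δ0: w1=1 clk=0 w2=0 w0=0
  Δ1: clk:0→1
  Δ2: w0:0→1
  Δ3: w1:1→0
  (3Δ to stable)
t=5 Δ0: w1=0 clk=1 w2=0 w0=1
  Δ1: clk:1→0
  (1Δ to stable)
t=6 Δ0: w1=0 clk=0 w2=0 w0=1
  Δ1: clk:0→1
  Δ2: w0:1→0
  Δ3: w1:0→1
  (3Δ to stable)
t=7 Δ0: w1=1 clk=1 w2=0 w0=0
  Δ1: clk:1→0
  (1Δ to stable)
t=8 Δ0: w1=1 clk=0 w2=0 w0=0
  Δ1: clk:0→1
  Δ2: w0:0→1
  Δ3: w1:1→0
  (3Δ to stable)
t=9 Δ0: w1=0 clk=1 w2=0 w0=1
  Δ1: clk:1→0
  (1Δ to stable)
t=10 Δ0: w1=0 clk=0 w2=0 w0=1
  Δ1: clk:0→1
  Δ2: w0:1→0
  Δ3: w1:0→1
  (3Δ to stable)
t=11 Δ0: w1=1 clk=1 w2=0 w0=0
  Δ1: clk:1→0
  (1Δ to stable)
t=12 Δ0: w1=1 clk=0 w2=0 w0=0
  Δ1: clk:0→1
  Δ2: w0:0→1
  Δ3: w1:1→0
  (3Δ to stable)
t=13 Δ0: w1=0 clk=1 w2=0 w0=1
  Δ1: clk:1→0
  (1Δ to stable)
t=14 Δ0: w1=0 clk=0 w2=0 w0=1
  Δ1: clk:0→1
  Δ2: w0:1→0
  Δ3: w1:0→1
  (3Δ to stable)
t=15 Δ0: w1=1 clk=1 w2=0 w0=0
  Δ1: clk:1→0
  (1Δ to stable)
t=16 Δ0: w1=1 clk=0 w2=0 w0=0
  Δ1: clk:0→1
  Δ2: w0:0→1
  Δ3: w1:1→0
  (3Δ to stable)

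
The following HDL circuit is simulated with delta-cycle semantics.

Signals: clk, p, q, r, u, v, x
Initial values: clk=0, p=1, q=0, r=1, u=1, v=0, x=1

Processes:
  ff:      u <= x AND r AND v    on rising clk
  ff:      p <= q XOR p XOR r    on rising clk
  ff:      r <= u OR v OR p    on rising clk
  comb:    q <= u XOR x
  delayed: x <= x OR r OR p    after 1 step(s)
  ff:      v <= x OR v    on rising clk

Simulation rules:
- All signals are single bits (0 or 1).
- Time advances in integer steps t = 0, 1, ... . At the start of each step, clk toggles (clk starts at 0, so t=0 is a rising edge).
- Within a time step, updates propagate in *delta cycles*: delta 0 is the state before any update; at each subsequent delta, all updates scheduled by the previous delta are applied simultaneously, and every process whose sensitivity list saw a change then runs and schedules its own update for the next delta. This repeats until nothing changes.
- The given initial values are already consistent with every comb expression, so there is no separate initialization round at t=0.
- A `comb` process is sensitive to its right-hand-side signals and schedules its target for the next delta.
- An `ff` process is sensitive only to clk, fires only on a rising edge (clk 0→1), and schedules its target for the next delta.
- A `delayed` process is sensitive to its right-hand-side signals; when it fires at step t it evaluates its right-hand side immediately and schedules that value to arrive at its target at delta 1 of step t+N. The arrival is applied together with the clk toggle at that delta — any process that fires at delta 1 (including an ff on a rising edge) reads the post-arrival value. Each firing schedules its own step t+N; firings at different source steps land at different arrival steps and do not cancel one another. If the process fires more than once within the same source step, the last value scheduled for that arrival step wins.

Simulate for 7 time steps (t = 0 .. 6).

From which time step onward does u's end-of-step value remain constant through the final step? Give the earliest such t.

2

[bits: r,u,x,clk,q,p,v]
t=0: Δ0=1110010 Δ1=1111010 Δ2=1011001 Δ3=1011101 | 3Δ
t=1: Δ0=1011101 Δ1=1010101 | 1Δ
t=2: Δ0=1010101 Δ1=1011101 Δ2=1111101 Δ3=1111001 | 3Δ
t=3: Δ0=1111001 Δ1=1110001 | 1Δ
t=4: Δ0=1110001 Δ1=1111001 Δ2=1111011 | 2Δ
t=5: Δ0=1111011 Δ1=1110011 | 1Δ
t=6: Δ0=1110011 Δ1=1111011 Δ2=1111001 | 2Δ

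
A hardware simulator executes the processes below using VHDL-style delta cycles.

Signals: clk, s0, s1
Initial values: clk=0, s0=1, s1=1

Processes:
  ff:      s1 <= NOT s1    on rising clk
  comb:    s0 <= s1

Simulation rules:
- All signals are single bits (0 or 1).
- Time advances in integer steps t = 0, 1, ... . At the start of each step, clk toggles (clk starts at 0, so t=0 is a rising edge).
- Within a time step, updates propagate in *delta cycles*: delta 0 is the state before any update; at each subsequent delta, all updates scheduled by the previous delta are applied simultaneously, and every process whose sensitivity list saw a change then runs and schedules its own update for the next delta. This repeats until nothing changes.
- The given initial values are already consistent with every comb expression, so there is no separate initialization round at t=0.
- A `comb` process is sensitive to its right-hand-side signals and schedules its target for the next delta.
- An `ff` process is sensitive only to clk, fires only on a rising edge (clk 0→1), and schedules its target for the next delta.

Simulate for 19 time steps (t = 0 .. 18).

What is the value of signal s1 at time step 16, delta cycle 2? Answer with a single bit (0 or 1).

t=0 Δ0: s0=1 s1=1 clk=0
  Δ1: clk:0→1
  Δ2: s1:1→0
  Δ3: s0:1→0
  (3Δ to stable)
t=1 Δ0: s0=0 s1=0 clk=1
  Δ1: clk:1→0
  (1Δ to stable)
t=2 Δ0: s0=0 s1=0 clk=0
  Δ1: clk:0→1
  Δ2: s1:0→1
  Δ3: s0:0→1
  (3Δ to stable)
t=3 Δ0: s0=1 s1=1 clk=1
  Δ1: clk:1→0
  (1Δ to stable)
t=4 Δ0: s0=1 s1=1 clk=0
  Δ1: clk:0→1
  Δ2: s1:1→0
  Δ3: s0:1→0
  (3Δ to stable)
t=5 Δ0: s0=0 s1=0 clk=1
  Δ1: clk:1→0
  (1Δ to stable)
t=6 Δ0: s0=0 s1=0 clk=0
  Δ1: clk:0→1
  Δ2: s1:0→1
  Δ3: s0:0→1
  (3Δ to stable)
t=7 Δ0: s0=1 s1=1 clk=1
  Δ1: clk:1→0
  (1Δ to stable)
t=8 Δ0: s0=1 s1=1 clk=0
  Δ1: clk:0→1
  Δ2: s1:1→0
  Δ3: s0:1→0
  (3Δ to stable)
t=9 Δ0: s0=0 s1=0 clk=1
  Δ1: clk:1→0
  (1Δ to stable)
t=10 Δ0: s0=0 s1=0 clk=0
  Δ1: clk:0→1
  Δ2: s1:0→1
  Δ3: s0:0→1
  (3Δ to stable)
t=11 Δ0: s0=1 s1=1 clk=1
  Δ1: clk:1→0
  (1Δ to stable)
t=12 Δ0: s0=1 s1=1 clk=0
  Δ1: clk:0→1
  Δ2: s1:1→0
  Δ3: s0:1→0
  (3Δ to stable)
t=13 Δ0: s0=0 s1=0 clk=1
  Δ1: clk:1→0
  (1Δ to stable)
t=14 Δ0: s0=0 s1=0 clk=0
  Δ1: clk:0→1
  Δ2: s1:0→1
  Δ3: s0:0→1
  (3Δ to stable)
t=15 Δ0: s0=1 s1=1 clk=1
  Δ1: clk:1→0
  (1Δ to stable)
t=16 Δ0: s0=1 s1=1 clk=0
  Δ1: clk:0→1
  Δ2: s1:1→0
  Δ3: s0:1→0
  (3Δ to stable)
t=17 Δ0: s0=0 s1=0 clk=1
  Δ1: clk:1→0
  (1Δ to stable)
t=18 Δ0: s0=0 s1=0 clk=0
  Δ1: clk:0→1
  Δ2: s1:0→1
  Δ3: s0:0→1
  (3Δ to stable)

0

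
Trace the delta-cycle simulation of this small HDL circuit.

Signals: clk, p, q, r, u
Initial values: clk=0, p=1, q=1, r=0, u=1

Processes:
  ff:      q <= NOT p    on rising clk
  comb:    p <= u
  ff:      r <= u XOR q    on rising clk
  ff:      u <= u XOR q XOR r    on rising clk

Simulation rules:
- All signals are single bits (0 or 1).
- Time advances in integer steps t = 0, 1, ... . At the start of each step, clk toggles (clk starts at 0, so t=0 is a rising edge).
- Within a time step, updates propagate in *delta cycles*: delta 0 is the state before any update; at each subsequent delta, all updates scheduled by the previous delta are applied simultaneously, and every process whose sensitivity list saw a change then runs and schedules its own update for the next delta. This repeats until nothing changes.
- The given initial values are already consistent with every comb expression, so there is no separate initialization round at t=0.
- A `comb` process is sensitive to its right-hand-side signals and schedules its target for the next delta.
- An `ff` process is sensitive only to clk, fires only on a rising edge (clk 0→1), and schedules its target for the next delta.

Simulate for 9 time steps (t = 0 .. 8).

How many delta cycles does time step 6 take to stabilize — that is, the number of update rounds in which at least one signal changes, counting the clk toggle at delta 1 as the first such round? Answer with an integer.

2

[bits: q,r,clk,p,u]
t=0: Δ0=10011 Δ1=10111 Δ2=00110 Δ3=00100 | 3Δ
t=1: Δ0=00100 Δ1=00000 | 1Δ
t=2: Δ0=00000 Δ1=00100 Δ2=10100 | 2Δ
t=3: Δ0=10100 Δ1=10000 | 1Δ
t=4: Δ0=10000 Δ1=10100 Δ2=11101 Δ3=11111 | 3Δ
t=5: Δ0=11111 Δ1=11011 | 1Δ
t=6: Δ0=11011 Δ1=11111 Δ2=00111 | 2Δ
t=7: Δ0=00111 Δ1=00011 | 1Δ
t=8: Δ0=00011 Δ1=00111 Δ2=01111 | 2Δ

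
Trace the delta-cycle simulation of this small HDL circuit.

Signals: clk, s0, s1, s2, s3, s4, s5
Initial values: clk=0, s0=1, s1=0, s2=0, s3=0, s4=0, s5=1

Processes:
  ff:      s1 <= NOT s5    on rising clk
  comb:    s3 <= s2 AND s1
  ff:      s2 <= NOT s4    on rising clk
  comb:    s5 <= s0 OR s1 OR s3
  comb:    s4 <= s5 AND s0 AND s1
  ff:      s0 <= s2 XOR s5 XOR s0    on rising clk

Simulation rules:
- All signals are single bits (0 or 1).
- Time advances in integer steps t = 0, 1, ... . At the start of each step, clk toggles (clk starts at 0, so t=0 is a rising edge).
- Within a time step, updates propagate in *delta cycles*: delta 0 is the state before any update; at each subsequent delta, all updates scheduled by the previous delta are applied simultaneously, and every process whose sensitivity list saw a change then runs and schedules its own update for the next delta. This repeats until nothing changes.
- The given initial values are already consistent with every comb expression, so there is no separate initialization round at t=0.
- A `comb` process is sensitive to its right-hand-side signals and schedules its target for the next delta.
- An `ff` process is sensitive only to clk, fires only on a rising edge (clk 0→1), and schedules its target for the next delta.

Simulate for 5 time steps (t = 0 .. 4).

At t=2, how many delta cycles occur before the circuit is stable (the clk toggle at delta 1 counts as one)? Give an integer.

4

t0.Δ0 clk=0 s5=1 s2=0 s3=0 s1=0 s4=0 s0=1
t0.Δ1 clk=1 s5=1 s2=0 s3=0 s1=0 s4=0 s0=1
t0.Δ2 clk=1 s5=1 s2=1 s3=0 s1=0 s4=0 s0=0
t0.Δ3 clk=1 s5=0 s2=1 s3=0 s1=0 s4=0 s0=0
t1.Δ0 clk=1 s5=0 s2=1 s3=0 s1=0 s4=0 s0=0
t1.Δ1 clk=0 s5=0 s2=1 s3=0 s1=0 s4=0 s0=0
t2.Δ0 clk=0 s5=0 s2=1 s3=0 s1=0 s4=0 s0=0
t2.Δ1 clk=1 s5=0 s2=1 s3=0 s1=0 s4=0 s0=0
t2.Δ2 clk=1 s5=0 s2=1 s3=0 s1=1 s4=0 s0=1
t2.Δ3 clk=1 s5=1 s2=1 s3=1 s1=1 s4=0 s0=1
t2.Δ4 clk=1 s5=1 s2=1 s3=1 s1=1 s4=1 s0=1
t3.Δ0 clk=1 s5=1 s2=1 s3=1 s1=1 s4=1 s0=1
t3.Δ1 clk=0 s5=1 s2=1 s3=1 s1=1 s4=1 s0=1
t4.Δ0 clk=0 s5=1 s2=1 s3=1 s1=1 s4=1 s0=1
t4.Δ1 clk=1 s5=1 s2=1 s3=1 s1=1 s4=1 s0=1
t4.Δ2 clk=1 s5=1 s2=0 s3=1 s1=0 s4=1 s0=1
t4.Δ3 clk=1 s5=1 s2=0 s3=0 s1=0 s4=0 s0=1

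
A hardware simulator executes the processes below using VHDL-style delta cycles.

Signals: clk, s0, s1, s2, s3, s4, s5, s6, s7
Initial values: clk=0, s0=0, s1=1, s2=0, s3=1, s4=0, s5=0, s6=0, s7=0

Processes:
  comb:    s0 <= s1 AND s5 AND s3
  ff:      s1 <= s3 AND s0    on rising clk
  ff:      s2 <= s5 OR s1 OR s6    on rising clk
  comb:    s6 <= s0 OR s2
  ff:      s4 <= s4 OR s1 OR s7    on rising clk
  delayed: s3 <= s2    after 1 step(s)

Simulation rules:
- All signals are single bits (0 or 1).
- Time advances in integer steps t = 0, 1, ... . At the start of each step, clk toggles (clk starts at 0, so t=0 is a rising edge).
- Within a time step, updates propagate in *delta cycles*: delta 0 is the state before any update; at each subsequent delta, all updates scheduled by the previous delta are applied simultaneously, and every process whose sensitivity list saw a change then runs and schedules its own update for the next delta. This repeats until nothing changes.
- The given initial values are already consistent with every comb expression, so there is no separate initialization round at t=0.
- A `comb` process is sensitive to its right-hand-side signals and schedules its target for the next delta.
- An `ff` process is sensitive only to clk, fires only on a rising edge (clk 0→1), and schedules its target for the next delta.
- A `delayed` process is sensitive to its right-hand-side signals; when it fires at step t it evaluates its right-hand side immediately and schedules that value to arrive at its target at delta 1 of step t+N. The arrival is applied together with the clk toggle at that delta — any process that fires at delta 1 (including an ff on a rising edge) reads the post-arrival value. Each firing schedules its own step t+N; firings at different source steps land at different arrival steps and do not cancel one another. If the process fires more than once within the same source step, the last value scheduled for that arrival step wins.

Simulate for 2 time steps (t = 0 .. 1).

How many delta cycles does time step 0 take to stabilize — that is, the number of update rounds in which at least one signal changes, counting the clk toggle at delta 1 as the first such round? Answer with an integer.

t=0 Δ0: clk=0 s0=0 s5=0 s2=0 s4=0 s3=1 s1=1 s6=0 s7=0
  Δ1: clk:0→1
  Δ2: s2:0→1, s4:0→1, s1:1→0
  Δ3: s6:0→1
  (3Δ to stable)
t=1 Δ0: clk=1 s0=0 s5=0 s2=1 s4=1 s3=1 s1=0 s6=1 s7=0
  Δ1: clk:1→0
  (1Δ to stable)

3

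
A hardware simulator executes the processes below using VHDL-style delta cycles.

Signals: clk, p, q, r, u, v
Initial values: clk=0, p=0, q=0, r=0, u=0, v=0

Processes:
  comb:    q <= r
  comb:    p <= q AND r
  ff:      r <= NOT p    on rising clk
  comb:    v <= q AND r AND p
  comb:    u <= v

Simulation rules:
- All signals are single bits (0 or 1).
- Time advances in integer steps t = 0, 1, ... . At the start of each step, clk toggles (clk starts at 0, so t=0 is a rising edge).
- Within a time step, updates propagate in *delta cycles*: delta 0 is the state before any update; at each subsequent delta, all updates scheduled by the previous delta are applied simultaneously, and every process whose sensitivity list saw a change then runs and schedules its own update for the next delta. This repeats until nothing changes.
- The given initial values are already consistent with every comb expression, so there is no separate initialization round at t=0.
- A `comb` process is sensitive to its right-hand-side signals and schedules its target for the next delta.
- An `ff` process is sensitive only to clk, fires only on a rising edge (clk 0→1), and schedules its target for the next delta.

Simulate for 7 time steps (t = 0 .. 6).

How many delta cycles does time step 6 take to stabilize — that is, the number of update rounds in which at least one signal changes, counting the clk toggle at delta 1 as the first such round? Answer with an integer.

4

t0.Δ0 q=0 v=0 p=0 clk=0 r=0 u=0
t0.Δ1 q=0 v=0 p=0 clk=1 r=0 u=0
t0.Δ2 q=0 v=0 p=0 clk=1 r=1 u=0
t0.Δ3 q=1 v=0 p=0 clk=1 r=1 u=0
t0.Δ4 q=1 v=0 p=1 clk=1 r=1 u=0
t0.Δ5 q=1 v=1 p=1 clk=1 r=1 u=0
t0.Δ6 q=1 v=1 p=1 clk=1 r=1 u=1
t1.Δ0 q=1 v=1 p=1 clk=1 r=1 u=1
t1.Δ1 q=1 v=1 p=1 clk=0 r=1 u=1
t2.Δ0 q=1 v=1 p=1 clk=0 r=1 u=1
t2.Δ1 q=1 v=1 p=1 clk=1 r=1 u=1
t2.Δ2 q=1 v=1 p=1 clk=1 r=0 u=1
t2.Δ3 q=0 v=0 p=0 clk=1 r=0 u=1
t2.Δ4 q=0 v=0 p=0 clk=1 r=0 u=0
t3.Δ0 q=0 v=0 p=0 clk=1 r=0 u=0
t3.Δ1 q=0 v=0 p=0 clk=0 r=0 u=0
t4.Δ0 q=0 v=0 p=0 clk=0 r=0 u=0
t4.Δ1 q=0 v=0 p=0 clk=1 r=0 u=0
t4.Δ2 q=0 v=0 p=0 clk=1 r=1 u=0
t4.Δ3 q=1 v=0 p=0 clk=1 r=1 u=0
t4.Δ4 q=1 v=0 p=1 clk=1 r=1 u=0
t4.Δ5 q=1 v=1 p=1 clk=1 r=1 u=0
t4.Δ6 q=1 v=1 p=1 clk=1 r=1 u=1
t5.Δ0 q=1 v=1 p=1 clk=1 r=1 u=1
t5.Δ1 q=1 v=1 p=1 clk=0 r=1 u=1
t6.Δ0 q=1 v=1 p=1 clk=0 r=1 u=1
t6.Δ1 q=1 v=1 p=1 clk=1 r=1 u=1
t6.Δ2 q=1 v=1 p=1 clk=1 r=0 u=1
t6.Δ3 q=0 v=0 p=0 clk=1 r=0 u=1
t6.Δ4 q=0 v=0 p=0 clk=1 r=0 u=0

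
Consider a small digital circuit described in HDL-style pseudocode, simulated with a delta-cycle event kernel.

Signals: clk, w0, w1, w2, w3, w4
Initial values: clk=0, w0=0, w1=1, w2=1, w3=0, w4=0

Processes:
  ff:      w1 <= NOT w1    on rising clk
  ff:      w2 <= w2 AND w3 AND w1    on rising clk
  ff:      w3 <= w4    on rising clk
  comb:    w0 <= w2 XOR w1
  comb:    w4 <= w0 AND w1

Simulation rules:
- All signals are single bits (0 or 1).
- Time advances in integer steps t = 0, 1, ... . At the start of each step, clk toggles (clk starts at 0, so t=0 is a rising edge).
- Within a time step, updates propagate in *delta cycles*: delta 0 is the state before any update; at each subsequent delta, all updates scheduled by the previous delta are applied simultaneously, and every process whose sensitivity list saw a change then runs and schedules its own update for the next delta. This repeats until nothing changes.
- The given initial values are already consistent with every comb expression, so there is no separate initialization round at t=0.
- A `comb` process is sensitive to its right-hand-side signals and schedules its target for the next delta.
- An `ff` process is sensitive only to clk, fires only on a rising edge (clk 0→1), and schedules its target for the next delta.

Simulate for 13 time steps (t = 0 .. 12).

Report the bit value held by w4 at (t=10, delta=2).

0

[bits: clk,w0,w4,w3,w2,w1]
t=0: Δ0=000011 Δ1=100011 Δ2=100000 | 2Δ
t=1: Δ0=100000 Δ1=000000 | 1Δ
t=2: Δ0=000000 Δ1=100000 Δ2=100001 Δ3=110001 Δ4=111001 | 4Δ
t=3: Δ0=111001 Δ1=011001 | 1Δ
t=4: Δ0=011001 Δ1=111001 Δ2=111100 Δ3=100100 | 3Δ
t=5: Δ0=100100 Δ1=000100 | 1Δ
t=6: Δ0=000100 Δ1=100100 Δ2=100001 Δ3=110001 Δ4=111001 | 4Δ
t=7: Δ0=111001 Δ1=011001 | 1Δ
t=8: Δ0=011001 Δ1=111001 Δ2=111100 Δ3=100100 | 3Δ
t=9: Δ0=100100 Δ1=000100 | 1Δ
t=10: Δ0=000100 Δ1=100100 Δ2=100001 Δ3=110001 Δ4=111001 | 4Δ
t=11: Δ0=111001 Δ1=011001 | 1Δ
t=12: Δ0=011001 Δ1=111001 Δ2=111100 Δ3=100100 | 3Δ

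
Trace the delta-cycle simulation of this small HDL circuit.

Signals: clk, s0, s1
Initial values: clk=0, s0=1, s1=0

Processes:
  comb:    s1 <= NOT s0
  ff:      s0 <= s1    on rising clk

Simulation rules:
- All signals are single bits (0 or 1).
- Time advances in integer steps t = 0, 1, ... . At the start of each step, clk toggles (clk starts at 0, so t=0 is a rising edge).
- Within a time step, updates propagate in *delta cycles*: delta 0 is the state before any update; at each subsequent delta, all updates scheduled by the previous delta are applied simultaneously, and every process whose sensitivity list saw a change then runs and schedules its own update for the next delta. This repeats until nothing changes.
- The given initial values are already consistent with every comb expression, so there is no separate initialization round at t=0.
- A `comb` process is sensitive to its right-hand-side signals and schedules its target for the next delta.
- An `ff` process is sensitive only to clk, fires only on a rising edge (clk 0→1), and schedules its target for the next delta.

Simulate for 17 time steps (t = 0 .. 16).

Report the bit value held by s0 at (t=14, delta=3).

t=0 Δ0: s1=0 clk=0 s0=1
  Δ1: clk:0→1
  Δ2: s0:1→0
  Δ3: s1:0→1
  (3Δ to stable)
t=1 Δ0: s1=1 clk=1 s0=0
  Δ1: clk:1→0
  (1Δ to stable)
t=2 Δ0: s1=1 clk=0 s0=0
  Δ1: clk:0→1
  Δ2: s0:0→1
  Δ3: s1:1→0
  (3Δ to stable)
t=3 Δ0: s1=0 clk=1 s0=1
  Δ1: clk:1→0
  (1Δ to stable)
t=4 Δ0: s1=0 clk=0 s0=1
  Δ1: clk:0→1
  Δ2: s0:1→0
  Δ3: s1:0→1
  (3Δ to stable)
t=5 Δ0: s1=1 clk=1 s0=0
  Δ1: clk:1→0
  (1Δ to stable)
t=6 Δ0: s1=1 clk=0 s0=0
  Δ1: clk:0→1
  Δ2: s0:0→1
  Δ3: s1:1→0
  (3Δ to stable)
t=7 Δ0: s1=0 clk=1 s0=1
  Δ1: clk:1→0
  (1Δ to stable)
t=8 Δ0: s1=0 clk=0 s0=1
  Δ1: clk:0→1
  Δ2: s0:1→0
  Δ3: s1:0→1
  (3Δ to stable)
t=9 Δ0: s1=1 clk=1 s0=0
  Δ1: clk:1→0
  (1Δ to stable)
t=10 Δ0: s1=1 clk=0 s0=0
  Δ1: clk:0→1
  Δ2: s0:0→1
  Δ3: s1:1→0
  (3Δ to stable)
t=11 Δ0: s1=0 clk=1 s0=1
  Δ1: clk:1→0
  (1Δ to stable)
t=12 Δ0: s1=0 clk=0 s0=1
  Δ1: clk:0→1
  Δ2: s0:1→0
  Δ3: s1:0→1
  (3Δ to stable)
t=13 Δ0: s1=1 clk=1 s0=0
  Δ1: clk:1→0
  (1Δ to stable)
t=14 Δ0: s1=1 clk=0 s0=0
  Δ1: clk:0→1
  Δ2: s0:0→1
  Δ3: s1:1→0
  (3Δ to stable)
t=15 Δ0: s1=0 clk=1 s0=1
  Δ1: clk:1→0
  (1Δ to stable)
t=16 Δ0: s1=0 clk=0 s0=1
  Δ1: clk:0→1
  Δ2: s0:1→0
  Δ3: s1:0→1
  (3Δ to stable)

1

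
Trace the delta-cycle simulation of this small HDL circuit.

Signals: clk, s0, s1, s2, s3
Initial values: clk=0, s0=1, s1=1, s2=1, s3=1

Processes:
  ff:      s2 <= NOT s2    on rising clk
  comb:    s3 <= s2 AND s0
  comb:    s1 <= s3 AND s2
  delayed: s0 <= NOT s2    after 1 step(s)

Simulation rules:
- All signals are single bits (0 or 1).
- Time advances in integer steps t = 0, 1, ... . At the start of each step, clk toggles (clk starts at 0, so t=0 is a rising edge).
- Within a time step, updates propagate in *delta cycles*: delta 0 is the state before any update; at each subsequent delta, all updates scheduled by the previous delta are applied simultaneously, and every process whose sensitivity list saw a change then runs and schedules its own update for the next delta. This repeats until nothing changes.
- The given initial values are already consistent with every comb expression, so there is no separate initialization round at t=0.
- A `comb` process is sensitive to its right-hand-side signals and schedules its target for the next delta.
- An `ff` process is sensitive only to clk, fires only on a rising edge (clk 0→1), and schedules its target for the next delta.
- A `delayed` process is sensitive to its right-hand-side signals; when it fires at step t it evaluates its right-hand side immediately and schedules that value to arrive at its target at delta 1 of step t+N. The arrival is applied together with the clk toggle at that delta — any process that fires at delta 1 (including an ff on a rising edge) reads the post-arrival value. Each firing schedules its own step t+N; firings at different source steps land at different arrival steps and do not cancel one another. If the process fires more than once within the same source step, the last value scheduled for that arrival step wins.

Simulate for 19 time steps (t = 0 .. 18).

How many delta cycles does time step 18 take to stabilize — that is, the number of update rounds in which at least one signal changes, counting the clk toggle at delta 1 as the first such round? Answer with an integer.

4

[bits: s1,s0,clk,s3,s2]
t=0: Δ0=11011 Δ1=11111 Δ2=11110 Δ3=01100 | 3Δ
t=1: Δ0=01100 Δ1=01000 | 1Δ
t=2: Δ0=01000 Δ1=01100 Δ2=01101 Δ3=01111 Δ4=11111 | 4Δ
t=3: Δ0=11111 Δ1=10011 Δ2=10001 Δ3=00001 | 3Δ
t=4: Δ0=00001 Δ1=00101 Δ2=00100 | 2Δ
t=5: Δ0=00100 Δ1=01000 | 1Δ
t=6: Δ0=01000 Δ1=01100 Δ2=01101 Δ3=01111 Δ4=11111 | 4Δ
t=7: Δ0=11111 Δ1=10011 Δ2=10001 Δ3=00001 | 3Δ
t=8: Δ0=00001 Δ1=00101 Δ2=00100 | 2Δ
t=9: Δ0=00100 Δ1=01000 | 1Δ
t=10: Δ0=01000 Δ1=01100 Δ2=01101 Δ3=01111 Δ4=11111 | 4Δ
t=11: Δ0=11111 Δ1=10011 Δ2=10001 Δ3=00001 | 3Δ
t=12: Δ0=00001 Δ1=00101 Δ2=00100 | 2Δ
t=13: Δ0=00100 Δ1=01000 | 1Δ
t=14: Δ0=01000 Δ1=01100 Δ2=01101 Δ3=01111 Δ4=11111 | 4Δ
t=15: Δ0=11111 Δ1=10011 Δ2=10001 Δ3=00001 | 3Δ
t=16: Δ0=00001 Δ1=00101 Δ2=00100 | 2Δ
t=17: Δ0=00100 Δ1=01000 | 1Δ
t=18: Δ0=01000 Δ1=01100 Δ2=01101 Δ3=01111 Δ4=11111 | 4Δ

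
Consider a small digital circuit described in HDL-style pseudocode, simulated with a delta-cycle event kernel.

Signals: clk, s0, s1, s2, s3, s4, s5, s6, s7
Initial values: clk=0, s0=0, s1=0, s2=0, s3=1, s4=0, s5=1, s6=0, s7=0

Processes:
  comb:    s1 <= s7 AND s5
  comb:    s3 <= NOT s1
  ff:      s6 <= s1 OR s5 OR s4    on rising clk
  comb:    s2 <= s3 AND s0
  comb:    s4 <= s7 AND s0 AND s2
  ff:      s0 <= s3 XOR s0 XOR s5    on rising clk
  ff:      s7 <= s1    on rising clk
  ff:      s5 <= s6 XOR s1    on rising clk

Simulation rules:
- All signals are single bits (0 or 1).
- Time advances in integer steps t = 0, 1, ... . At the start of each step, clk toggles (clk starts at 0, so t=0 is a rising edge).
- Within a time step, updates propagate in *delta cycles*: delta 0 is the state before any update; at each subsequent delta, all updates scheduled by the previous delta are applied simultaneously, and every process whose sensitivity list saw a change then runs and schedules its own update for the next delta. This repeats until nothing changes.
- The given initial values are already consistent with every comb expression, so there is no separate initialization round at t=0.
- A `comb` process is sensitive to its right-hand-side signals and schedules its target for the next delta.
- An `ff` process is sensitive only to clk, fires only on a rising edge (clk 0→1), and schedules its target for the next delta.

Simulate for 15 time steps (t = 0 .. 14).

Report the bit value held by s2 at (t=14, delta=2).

1

t0.Δ0 s4=0 s7=0 s2=0 s3=1 clk=0 s6=0 s1=0 s5=1 s0=0
t0.Δ1 s4=0 s7=0 s2=0 s3=1 clk=1 s6=0 s1=0 s5=1 s0=0
t0.Δ2 s4=0 s7=0 s2=0 s3=1 clk=1 s6=1 s1=0 s5=0 s0=0
t1.Δ0 s4=0 s7=0 s2=0 s3=1 clk=1 s6=1 s1=0 s5=0 s0=0
t1.Δ1 s4=0 s7=0 s2=0 s3=1 clk=0 s6=1 s1=0 s5=0 s0=0
t2.Δ0 s4=0 s7=0 s2=0 s3=1 clk=0 s6=1 s1=0 s5=0 s0=0
t2.Δ1 s4=0 s7=0 s2=0 s3=1 clk=1 s6=1 s1=0 s5=0 s0=0
t2.Δ2 s4=0 s7=0 s2=0 s3=1 clk=1 s6=0 s1=0 s5=1 s0=1
t2.Δ3 s4=0 s7=0 s2=1 s3=1 clk=1 s6=0 s1=0 s5=1 s0=1
t3.Δ0 s4=0 s7=0 s2=1 s3=1 clk=1 s6=0 s1=0 s5=1 s0=1
t3.Δ1 s4=0 s7=0 s2=1 s3=1 clk=0 s6=0 s1=0 s5=1 s0=1
t4.Δ0 s4=0 s7=0 s2=1 s3=1 clk=0 s6=0 s1=0 s5=1 s0=1
t4.Δ1 s4=0 s7=0 s2=1 s3=1 clk=1 s6=0 s1=0 s5=1 s0=1
t4.Δ2 s4=0 s7=0 s2=1 s3=1 clk=1 s6=1 s1=0 s5=0 s0=1
t5.Δ0 s4=0 s7=0 s2=1 s3=1 clk=1 s6=1 s1=0 s5=0 s0=1
t5.Δ1 s4=0 s7=0 s2=1 s3=1 clk=0 s6=1 s1=0 s5=0 s0=1
t6.Δ0 s4=0 s7=0 s2=1 s3=1 clk=0 s6=1 s1=0 s5=0 s0=1
t6.Δ1 s4=0 s7=0 s2=1 s3=1 clk=1 s6=1 s1=0 s5=0 s0=1
t6.Δ2 s4=0 s7=0 s2=1 s3=1 clk=1 s6=0 s1=0 s5=1 s0=0
t6.Δ3 s4=0 s7=0 s2=0 s3=1 clk=1 s6=0 s1=0 s5=1 s0=0
t7.Δ0 s4=0 s7=0 s2=0 s3=1 clk=1 s6=0 s1=0 s5=1 s0=0
t7.Δ1 s4=0 s7=0 s2=0 s3=1 clk=0 s6=0 s1=0 s5=1 s0=0
t8.Δ0 s4=0 s7=0 s2=0 s3=1 clk=0 s6=0 s1=0 s5=1 s0=0
t8.Δ1 s4=0 s7=0 s2=0 s3=1 clk=1 s6=0 s1=0 s5=1 s0=0
t8.Δ2 s4=0 s7=0 s2=0 s3=1 clk=1 s6=1 s1=0 s5=0 s0=0
t9.Δ0 s4=0 s7=0 s2=0 s3=1 clk=1 s6=1 s1=0 s5=0 s0=0
t9.Δ1 s4=0 s7=0 s2=0 s3=1 clk=0 s6=1 s1=0 s5=0 s0=0
t10.Δ0 s4=0 s7=0 s2=0 s3=1 clk=0 s6=1 s1=0 s5=0 s0=0
t10.Δ1 s4=0 s7=0 s2=0 s3=1 clk=1 s6=1 s1=0 s5=0 s0=0
t10.Δ2 s4=0 s7=0 s2=0 s3=1 clk=1 s6=0 s1=0 s5=1 s0=1
t10.Δ3 s4=0 s7=0 s2=1 s3=1 clk=1 s6=0 s1=0 s5=1 s0=1
t11.Δ0 s4=0 s7=0 s2=1 s3=1 clk=1 s6=0 s1=0 s5=1 s0=1
t11.Δ1 s4=0 s7=0 s2=1 s3=1 clk=0 s6=0 s1=0 s5=1 s0=1
t12.Δ0 s4=0 s7=0 s2=1 s3=1 clk=0 s6=0 s1=0 s5=1 s0=1
t12.Δ1 s4=0 s7=0 s2=1 s3=1 clk=1 s6=0 s1=0 s5=1 s0=1
t12.Δ2 s4=0 s7=0 s2=1 s3=1 clk=1 s6=1 s1=0 s5=0 s0=1
t13.Δ0 s4=0 s7=0 s2=1 s3=1 clk=1 s6=1 s1=0 s5=0 s0=1
t13.Δ1 s4=0 s7=0 s2=1 s3=1 clk=0 s6=1 s1=0 s5=0 s0=1
t14.Δ0 s4=0 s7=0 s2=1 s3=1 clk=0 s6=1 s1=0 s5=0 s0=1
t14.Δ1 s4=0 s7=0 s2=1 s3=1 clk=1 s6=1 s1=0 s5=0 s0=1
t14.Δ2 s4=0 s7=0 s2=1 s3=1 clk=1 s6=0 s1=0 s5=1 s0=0
t14.Δ3 s4=0 s7=0 s2=0 s3=1 clk=1 s6=0 s1=0 s5=1 s0=0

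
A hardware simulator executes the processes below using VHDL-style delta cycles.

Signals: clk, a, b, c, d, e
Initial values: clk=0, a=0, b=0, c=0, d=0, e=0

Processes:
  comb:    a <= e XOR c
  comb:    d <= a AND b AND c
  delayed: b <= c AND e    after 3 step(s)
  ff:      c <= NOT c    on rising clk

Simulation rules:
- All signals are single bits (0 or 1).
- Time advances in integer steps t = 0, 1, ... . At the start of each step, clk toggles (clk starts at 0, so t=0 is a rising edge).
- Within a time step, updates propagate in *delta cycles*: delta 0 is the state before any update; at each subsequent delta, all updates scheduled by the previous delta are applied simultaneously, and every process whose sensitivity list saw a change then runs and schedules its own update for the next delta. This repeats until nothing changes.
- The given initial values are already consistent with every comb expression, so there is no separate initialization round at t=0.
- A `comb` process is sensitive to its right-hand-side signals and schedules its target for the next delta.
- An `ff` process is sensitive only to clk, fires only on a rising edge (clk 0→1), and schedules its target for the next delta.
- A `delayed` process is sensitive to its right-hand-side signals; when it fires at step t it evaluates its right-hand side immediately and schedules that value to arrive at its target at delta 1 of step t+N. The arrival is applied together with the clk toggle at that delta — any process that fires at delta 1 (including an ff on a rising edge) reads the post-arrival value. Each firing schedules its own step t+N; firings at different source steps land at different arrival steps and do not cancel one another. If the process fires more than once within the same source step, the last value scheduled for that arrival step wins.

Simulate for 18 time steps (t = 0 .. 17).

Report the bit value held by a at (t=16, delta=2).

t=0 Δ0: a=0 b=0 clk=0 d=0 e=0 c=0
  Δ1: clk:0→1
  Δ2: c:0→1
  Δ3: a:0→1
  (3Δ to stable)
t=1 Δ0: a=1 b=0 clk=1 d=0 e=0 c=1
  Δ1: clk:1→0
  (1Δ to stable)
t=2 Δ0: a=1 b=0 clk=0 d=0 e=0 c=1
  Δ1: clk:0→1
  Δ2: c:1→0
  Δ3: a:1→0
  (3Δ to stable)
t=3 Δ0: a=0 b=0 clk=1 d=0 e=0 c=0
  Δ1: clk:1→0
  (1Δ to stable)
t=4 Δ0: a=0 b=0 clk=0 d=0 e=0 c=0
  Δ1: clk:0→1
  Δ2: c:0→1
  Δ3: a:0→1
  (3Δ to stable)
t=5 Δ0: a=1 b=0 clk=1 d=0 e=0 c=1
  Δ1: clk:1→0
  (1Δ to stable)
t=6 Δ0: a=1 b=0 clk=0 d=0 e=0 c=1
  Δ1: clk:0→1
  Δ2: c:1→0
  Δ3: a:1→0
  (3Δ to stable)
t=7 Δ0: a=0 b=0 clk=1 d=0 e=0 c=0
  Δ1: clk:1→0
  (1Δ to stable)
t=8 Δ0: a=0 b=0 clk=0 d=0 e=0 c=0
  Δ1: clk:0→1
  Δ2: c:0→1
  Δ3: a:0→1
  (3Δ to stable)
t=9 Δ0: a=1 b=0 clk=1 d=0 e=0 c=1
  Δ1: clk:1→0
  (1Δ to stable)
t=10 Δ0: a=1 b=0 clk=0 d=0 e=0 c=1
  Δ1: clk:0→1
  Δ2: c:1→0
  Δ3: a:1→0
  (3Δ to stable)
t=11 Δ0: a=0 b=0 clk=1 d=0 e=0 c=0
  Δ1: clk:1→0
  (1Δ to stable)
t=12 Δ0: a=0 b=0 clk=0 d=0 e=0 c=0
  Δ1: clk:0→1
  Δ2: c:0→1
  Δ3: a:0→1
  (3Δ to stable)
t=13 Δ0: a=1 b=0 clk=1 d=0 e=0 c=1
  Δ1: clk:1→0
  (1Δ to stable)
t=14 Δ0: a=1 b=0 clk=0 d=0 e=0 c=1
  Δ1: clk:0→1
  Δ2: c:1→0
  Δ3: a:1→0
  (3Δ to stable)
t=15 Δ0: a=0 b=0 clk=1 d=0 e=0 c=0
  Δ1: clk:1→0
  (1Δ to stable)
t=16 Δ0: a=0 b=0 clk=0 d=0 e=0 c=0
  Δ1: clk:0→1
  Δ2: c:0→1
  Δ3: a:0→1
  (3Δ to stable)
t=17 Δ0: a=1 b=0 clk=1 d=0 e=0 c=1
  Δ1: clk:1→0
  (1Δ to stable)

0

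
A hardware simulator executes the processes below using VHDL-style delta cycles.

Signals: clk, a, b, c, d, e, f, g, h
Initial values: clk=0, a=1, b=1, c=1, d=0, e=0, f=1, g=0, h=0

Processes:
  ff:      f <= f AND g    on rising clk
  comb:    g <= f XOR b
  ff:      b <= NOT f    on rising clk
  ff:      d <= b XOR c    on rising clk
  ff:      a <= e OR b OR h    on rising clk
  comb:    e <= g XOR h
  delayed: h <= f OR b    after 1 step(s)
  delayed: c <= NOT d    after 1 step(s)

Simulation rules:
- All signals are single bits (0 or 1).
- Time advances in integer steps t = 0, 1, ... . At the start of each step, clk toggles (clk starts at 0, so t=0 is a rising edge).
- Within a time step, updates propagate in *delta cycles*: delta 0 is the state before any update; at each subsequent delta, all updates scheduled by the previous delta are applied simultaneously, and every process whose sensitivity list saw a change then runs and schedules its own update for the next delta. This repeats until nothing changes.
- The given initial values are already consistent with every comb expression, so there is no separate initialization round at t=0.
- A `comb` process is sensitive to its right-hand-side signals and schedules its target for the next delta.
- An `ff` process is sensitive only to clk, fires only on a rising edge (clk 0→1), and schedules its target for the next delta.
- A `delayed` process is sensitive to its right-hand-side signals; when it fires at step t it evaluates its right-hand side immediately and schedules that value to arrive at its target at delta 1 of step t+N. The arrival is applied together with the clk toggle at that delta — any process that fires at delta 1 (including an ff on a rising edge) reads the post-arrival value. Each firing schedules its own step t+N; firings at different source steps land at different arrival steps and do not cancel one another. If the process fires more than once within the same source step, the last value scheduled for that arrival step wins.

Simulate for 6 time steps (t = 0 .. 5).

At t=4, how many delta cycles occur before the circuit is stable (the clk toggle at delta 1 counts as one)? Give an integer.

[bits: h,e,c,b,d,clk,a,g,f]
t=0: Δ0=001100101 Δ1=001101101 Δ2=001001100 | 2Δ
t=1: Δ0=001001100 Δ1=001000100 | 1Δ
t=2: Δ0=001000100 Δ1=001001100 Δ2=001111000 Δ3=001111010 Δ4=011111010 | 4Δ
t=3: Δ0=011111010 Δ1=110110010 Δ2=100110010 | 2Δ
t=4: Δ0=100110010 Δ1=100111010 Δ2=100111110 | 2Δ
t=5: Δ0=100111110 Δ1=100110110 | 1Δ

2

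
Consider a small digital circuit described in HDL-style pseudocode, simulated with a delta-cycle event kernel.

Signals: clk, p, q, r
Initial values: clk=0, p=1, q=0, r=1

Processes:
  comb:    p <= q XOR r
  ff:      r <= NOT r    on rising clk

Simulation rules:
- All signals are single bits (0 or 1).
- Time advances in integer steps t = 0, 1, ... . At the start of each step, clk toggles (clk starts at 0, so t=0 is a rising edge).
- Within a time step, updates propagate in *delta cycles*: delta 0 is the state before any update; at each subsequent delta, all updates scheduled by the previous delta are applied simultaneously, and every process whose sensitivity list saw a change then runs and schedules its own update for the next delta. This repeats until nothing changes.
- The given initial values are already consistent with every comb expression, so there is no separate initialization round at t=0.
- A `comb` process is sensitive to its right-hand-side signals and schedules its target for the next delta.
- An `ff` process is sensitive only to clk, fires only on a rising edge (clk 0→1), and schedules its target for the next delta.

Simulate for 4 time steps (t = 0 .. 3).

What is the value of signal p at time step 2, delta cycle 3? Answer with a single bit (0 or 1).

t=0 Δ0: clk=0 r=1 q=0 p=1
  Δ1: clk:0→1
  Δ2: r:1→0
  Δ3: p:1→0
  (3Δ to stable)
t=1 Δ0: clk=1 r=0 q=0 p=0
  Δ1: clk:1→0
  (1Δ to stable)
t=2 Δ0: clk=0 r=0 q=0 p=0
  Δ1: clk:0→1
  Δ2: r:0→1
  Δ3: p:0→1
  (3Δ to stable)
t=3 Δ0: clk=1 r=1 q=0 p=1
  Δ1: clk:1→0
  (1Δ to stable)

1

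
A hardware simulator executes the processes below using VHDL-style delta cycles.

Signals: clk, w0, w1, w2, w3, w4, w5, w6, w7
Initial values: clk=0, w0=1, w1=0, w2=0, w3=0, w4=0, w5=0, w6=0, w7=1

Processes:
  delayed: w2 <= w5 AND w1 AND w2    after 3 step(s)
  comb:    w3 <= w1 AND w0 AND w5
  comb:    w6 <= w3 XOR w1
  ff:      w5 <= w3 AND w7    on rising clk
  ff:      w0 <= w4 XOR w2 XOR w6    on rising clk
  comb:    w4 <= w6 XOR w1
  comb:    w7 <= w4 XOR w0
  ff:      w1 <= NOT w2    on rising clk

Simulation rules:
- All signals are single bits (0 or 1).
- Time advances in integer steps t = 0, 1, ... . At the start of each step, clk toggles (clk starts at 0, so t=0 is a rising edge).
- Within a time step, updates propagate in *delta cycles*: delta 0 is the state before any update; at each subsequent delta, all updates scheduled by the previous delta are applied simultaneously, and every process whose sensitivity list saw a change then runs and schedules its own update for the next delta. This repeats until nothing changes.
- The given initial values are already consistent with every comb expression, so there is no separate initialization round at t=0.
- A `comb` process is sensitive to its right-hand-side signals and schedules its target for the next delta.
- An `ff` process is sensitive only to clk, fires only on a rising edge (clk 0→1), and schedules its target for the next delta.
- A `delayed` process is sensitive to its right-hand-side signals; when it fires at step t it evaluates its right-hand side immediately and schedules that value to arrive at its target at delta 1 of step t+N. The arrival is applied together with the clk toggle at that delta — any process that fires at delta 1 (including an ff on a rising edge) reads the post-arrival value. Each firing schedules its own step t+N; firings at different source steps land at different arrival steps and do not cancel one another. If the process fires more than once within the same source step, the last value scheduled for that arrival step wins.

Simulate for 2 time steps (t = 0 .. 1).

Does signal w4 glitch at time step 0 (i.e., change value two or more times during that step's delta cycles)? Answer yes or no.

yes

t=0 Δ0: w7=1 w6=0 w2=0 w5=0 clk=0 w0=1 w3=0 w1=0 w4=0
  Δ1: clk:0→1
  Δ2: w0:1→0, w1:0→1
  Δ3: w7:1→0, w6:0→1, w4:0→1
  Δ4: w7:0→1, w4:1→0
  Δ5: w7:1→0
  (5Δ to stable)
t=1 Δ0: w7=0 w6=1 w2=0 w5=0 clk=1 w0=0 w3=0 w1=1 w4=0
  Δ1: clk:1→0
  (1Δ to stable)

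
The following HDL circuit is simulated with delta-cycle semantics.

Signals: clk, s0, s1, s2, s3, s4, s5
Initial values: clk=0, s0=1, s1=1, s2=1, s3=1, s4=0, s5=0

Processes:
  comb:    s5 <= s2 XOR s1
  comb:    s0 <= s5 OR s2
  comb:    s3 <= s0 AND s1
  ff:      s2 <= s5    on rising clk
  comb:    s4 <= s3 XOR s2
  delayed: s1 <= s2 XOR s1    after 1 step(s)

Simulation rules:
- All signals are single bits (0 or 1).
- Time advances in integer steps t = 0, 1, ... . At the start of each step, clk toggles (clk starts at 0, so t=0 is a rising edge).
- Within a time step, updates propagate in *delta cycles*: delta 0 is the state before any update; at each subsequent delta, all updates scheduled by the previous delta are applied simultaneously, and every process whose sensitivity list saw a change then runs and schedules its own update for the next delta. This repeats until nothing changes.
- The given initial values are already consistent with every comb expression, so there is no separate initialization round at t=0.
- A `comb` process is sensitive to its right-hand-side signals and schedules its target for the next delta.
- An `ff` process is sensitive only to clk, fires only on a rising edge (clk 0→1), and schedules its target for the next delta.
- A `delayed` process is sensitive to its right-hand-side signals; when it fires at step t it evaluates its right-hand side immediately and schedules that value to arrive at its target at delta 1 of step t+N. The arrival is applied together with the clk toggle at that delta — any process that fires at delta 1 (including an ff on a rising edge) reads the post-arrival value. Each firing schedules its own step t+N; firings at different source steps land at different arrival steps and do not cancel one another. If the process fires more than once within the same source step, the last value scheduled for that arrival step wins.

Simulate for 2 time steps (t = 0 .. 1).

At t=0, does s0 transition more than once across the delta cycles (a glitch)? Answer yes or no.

t0.Δ0 s0=1 s1=1 s4=0 s5=0 s2=1 clk=0 s3=1
t0.Δ1 s0=1 s1=1 s4=0 s5=0 s2=1 clk=1 s3=1
t0.Δ2 s0=1 s1=1 s4=0 s5=0 s2=0 clk=1 s3=1
t0.Δ3 s0=0 s1=1 s4=1 s5=1 s2=0 clk=1 s3=1
t0.Δ4 s0=1 s1=1 s4=1 s5=1 s2=0 clk=1 s3=0
t0.Δ5 s0=1 s1=1 s4=0 s5=1 s2=0 clk=1 s3=1
t0.Δ6 s0=1 s1=1 s4=1 s5=1 s2=0 clk=1 s3=1
t1.Δ0 s0=1 s1=1 s4=1 s5=1 s2=0 clk=1 s3=1
t1.Δ1 s0=1 s1=1 s4=1 s5=1 s2=0 clk=0 s3=1

yes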